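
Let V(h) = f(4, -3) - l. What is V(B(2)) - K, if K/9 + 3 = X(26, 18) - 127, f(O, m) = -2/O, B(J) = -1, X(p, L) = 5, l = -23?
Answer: 2295/2 ≈ 1147.5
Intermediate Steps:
V(h) = 45/2 (V(h) = -2/4 - 1*(-23) = -2*¼ + 23 = -½ + 23 = 45/2)
K = -1125 (K = -27 + 9*(5 - 127) = -27 + 9*(-122) = -27 - 1098 = -1125)
V(B(2)) - K = 45/2 - 1*(-1125) = 45/2 + 1125 = 2295/2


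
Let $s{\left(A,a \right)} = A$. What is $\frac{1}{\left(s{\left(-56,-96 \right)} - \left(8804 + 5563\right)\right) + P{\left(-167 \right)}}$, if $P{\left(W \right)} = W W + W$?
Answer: $\frac{1}{13299} \approx 7.5194 \cdot 10^{-5}$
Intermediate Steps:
$P{\left(W \right)} = W + W^{2}$ ($P{\left(W \right)} = W^{2} + W = W + W^{2}$)
$\frac{1}{\left(s{\left(-56,-96 \right)} - \left(8804 + 5563\right)\right) + P{\left(-167 \right)}} = \frac{1}{\left(-56 - \left(8804 + 5563\right)\right) - 167 \left(1 - 167\right)} = \frac{1}{\left(-56 - 14367\right) - -27722} = \frac{1}{\left(-56 - 14367\right) + 27722} = \frac{1}{-14423 + 27722} = \frac{1}{13299}$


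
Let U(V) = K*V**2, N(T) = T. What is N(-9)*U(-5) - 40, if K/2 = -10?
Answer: 4460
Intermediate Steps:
K = -20 (K = 2*(-10) = -20)
U(V) = -20*V**2
N(-9)*U(-5) - 40 = -(-180)*(-5)**2 - 40 = -(-180)*25 - 40 = -9*(-500) - 40 = 4500 - 40 = 4460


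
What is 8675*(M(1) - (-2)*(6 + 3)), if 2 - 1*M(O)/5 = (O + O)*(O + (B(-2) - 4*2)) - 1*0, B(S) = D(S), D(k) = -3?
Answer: 1110400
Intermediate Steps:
B(S) = -3
M(O) = 10 - 10*O*(-11 + O) (M(O) = 10 - 5*((O + O)*(O + (-3 - 4*2)) - 1*0) = 10 - 5*((2*O)*(O + (-3 - 8)) + 0) = 10 - 5*((2*O)*(O - 11) + 0) = 10 - 5*((2*O)*(-11 + O) + 0) = 10 - 5*(2*O*(-11 + O) + 0) = 10 - 10*O*(-11 + O))
8675*(M(1) - (-2)*(6 + 3)) = 8675*((10 - 10*1² + 110*1) - (-2)*(6 + 3)) = 8675*((10 - 10*1 + 110) - (-2)*9) = 8675*((10 - 10 + 110) - 1*(-18)) = 8675*(110 + 18) = 8675*128 = 1110400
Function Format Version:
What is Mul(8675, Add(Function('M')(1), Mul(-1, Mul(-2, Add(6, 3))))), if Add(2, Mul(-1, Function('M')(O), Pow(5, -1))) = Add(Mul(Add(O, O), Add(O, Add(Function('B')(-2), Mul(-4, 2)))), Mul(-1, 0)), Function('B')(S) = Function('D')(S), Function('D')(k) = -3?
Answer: 1110400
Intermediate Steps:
Function('B')(S) = -3
Function('M')(O) = Add(10, Mul(-10, O, Add(-11, O))) (Function('M')(O) = Add(10, Mul(-5, Add(Mul(Add(O, O), Add(O, Add(-3, Mul(-4, 2)))), Mul(-1, 0)))) = Add(10, Mul(-5, Add(Mul(Mul(2, O), Add(O, Add(-3, -8))), 0))) = Add(10, Mul(-5, Add(Mul(Mul(2, O), Add(O, -11)), 0))) = Add(10, Mul(-5, Add(Mul(Mul(2, O), Add(-11, O)), 0))) = Add(10, Mul(-5, Add(Mul(2, O, Add(-11, O)), 0))) = Add(10, Mul(-5, Mul(2, O, Add(-11, O)))) = Add(10, Mul(-10, O, Add(-11, O))))
Mul(8675, Add(Function('M')(1), Mul(-1, Mul(-2, Add(6, 3))))) = Mul(8675, Add(Add(10, Mul(-10, Pow(1, 2)), Mul(110, 1)), Mul(-1, Mul(-2, Add(6, 3))))) = Mul(8675, Add(Add(10, Mul(-10, 1), 110), Mul(-1, Mul(-2, 9)))) = Mul(8675, Add(Add(10, -10, 110), Mul(-1, -18))) = Mul(8675, Add(110, 18)) = Mul(8675, 128) = 1110400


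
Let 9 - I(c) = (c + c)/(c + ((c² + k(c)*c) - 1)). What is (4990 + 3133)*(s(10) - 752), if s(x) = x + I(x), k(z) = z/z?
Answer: -708707381/119 ≈ -5.9555e+6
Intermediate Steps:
k(z) = 1
I(c) = 9 - 2*c/(-1 + c² + 2*c) (I(c) = 9 - (c + c)/(c + ((c² + 1*c) - 1)) = 9 - 2*c/(c + ((c² + c) - 1)) = 9 - 2*c/(c + ((c + c²) - 1)) = 9 - 2*c/(c + (-1 + c + c²)) = 9 - 2*c/(-1 + c² + 2*c))
s(x) = x + (-9 + 9*x² + 16*x)/(-1 + x² + 2*x)
(4990 + 3133)*(s(10) - 752) = (4990 + 3133)*((-9 + 10³ + 11*10² + 15*10)/(-1 + 10² + 2*10) - 752) = 8123*((-9 + 1000 + 11*100 + 150)/(-1 + 100 + 20) - 752) = 8123*((-9 + 1000 + 1100 + 150)/119 - 752) = 8123*((1/119)*2241 - 752) = 8123*(2241/119 - 752) = 8123*(-87247/119) = -708707381/119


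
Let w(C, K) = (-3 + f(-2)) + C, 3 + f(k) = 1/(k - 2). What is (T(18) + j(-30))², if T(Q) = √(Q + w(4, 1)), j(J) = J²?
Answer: 3240063/4 + 2700*√7 ≈ 8.1716e+5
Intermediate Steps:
f(k) = -3 + 1/(-2 + k) (f(k) = -3 + 1/(k - 2) = -3 + 1/(-2 + k))
w(C, K) = -25/4 + C (w(C, K) = (-3 + (7 - 3*(-2))/(-2 - 2)) + C = (-3 + (7 + 6)/(-4)) + C = (-3 - ¼*13) + C = (-3 - 13/4) + C = -25/4 + C)
T(Q) = √(-9/4 + Q) (T(Q) = √(Q + (-25/4 + 4)) = √(Q - 9/4) = √(-9/4 + Q))
(T(18) + j(-30))² = (√(-9 + 4*18)/2 + (-30)²)² = (√(-9 + 72)/2 + 900)² = (√63/2 + 900)² = ((3*√7)/2 + 900)² = (3*√7/2 + 900)² = (900 + 3*√7/2)²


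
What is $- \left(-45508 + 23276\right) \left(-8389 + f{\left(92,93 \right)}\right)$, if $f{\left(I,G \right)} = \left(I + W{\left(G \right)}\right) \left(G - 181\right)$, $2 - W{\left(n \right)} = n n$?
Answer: $16550634632$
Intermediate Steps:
$W{\left(n \right)} = 2 - n^{2}$ ($W{\left(n \right)} = 2 - n n = 2 - n^{2}$)
$f{\left(I,G \right)} = \left(-181 + G\right) \left(2 + I - G^{2}\right)$ ($f{\left(I,G \right)} = \left(I - \left(-2 + G^{2}\right)\right) \left(G - 181\right) = \left(2 + I - G^{2}\right) \left(-181 + G\right) = \left(-181 + G\right) \left(2 + I - G^{2}\right)$)
$- \left(-45508 + 23276\right) \left(-8389 + f{\left(92,93 \right)}\right) = - \left(-45508 + 23276\right) \left(-8389 - \left(8458 - 1565469 + 93 \left(-2 + 93^{2}\right)\right)\right) = - \left(-22232\right) \left(-8389 - \left(-1557011 + 93 \left(-2 + 8649\right)\right)\right) = - \left(-22232\right) \left(-8389 - \left(-1557011 + 804171\right)\right) = - \left(-22232\right) \left(-8389 - -752840\right) = - \left(-22232\right) \left(-8389 + 752840\right) = - \left(-22232\right) 744451 = \left(-1\right) \left(-16550634632\right) = 16550634632$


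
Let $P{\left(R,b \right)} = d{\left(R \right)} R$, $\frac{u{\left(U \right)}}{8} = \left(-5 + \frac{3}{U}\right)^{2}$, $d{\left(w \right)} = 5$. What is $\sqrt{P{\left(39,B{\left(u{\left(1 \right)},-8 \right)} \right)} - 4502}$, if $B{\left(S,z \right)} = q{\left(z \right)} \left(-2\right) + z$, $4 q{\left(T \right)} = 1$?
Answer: $i \sqrt{4307} \approx 65.628 i$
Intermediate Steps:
$q{\left(T \right)} = \frac{1}{4}$ ($q{\left(T \right)} = \frac{1}{4} \cdot 1 = \frac{1}{4}$)
$u{\left(U \right)} = 8 \left(-5 + \frac{3}{U}\right)^{2}$
$B{\left(S,z \right)} = - \frac{1}{2} + z$ ($B{\left(S,z \right)} = \frac{1}{4} \left(-2\right) + z = - \frac{1}{2} + z$)
$P{\left(R,b \right)} = 5 R$
$\sqrt{P{\left(39,B{\left(u{\left(1 \right)},-8 \right)} \right)} - 4502} = \sqrt{5 \cdot 39 - 4502} = \sqrt{195 - 4502} = \sqrt{-4307} = i \sqrt{4307}$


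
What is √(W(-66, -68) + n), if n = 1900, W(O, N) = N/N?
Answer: √1901 ≈ 43.600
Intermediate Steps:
W(O, N) = 1
√(W(-66, -68) + n) = √(1 + 1900) = √1901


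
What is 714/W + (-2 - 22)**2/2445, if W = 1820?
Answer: 2661/4238 ≈ 0.62789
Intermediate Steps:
714/W + (-2 - 22)**2/2445 = 714/1820 + (-2 - 22)**2/2445 = 714*(1/1820) + (-24)**2*(1/2445) = 51/130 + 576*(1/2445) = 51/130 + 192/815 = 2661/4238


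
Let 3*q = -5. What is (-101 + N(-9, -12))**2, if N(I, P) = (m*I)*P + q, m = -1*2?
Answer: 913936/9 ≈ 1.0155e+5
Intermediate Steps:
m = -2
q = -5/3 (q = (1/3)*(-5) = -5/3 ≈ -1.6667)
N(I, P) = -5/3 - 2*I*P (N(I, P) = (-2*I)*P - 5/3 = -2*I*P - 5/3 = -5/3 - 2*I*P)
(-101 + N(-9, -12))**2 = (-101 + (-5/3 - 2*(-9)*(-12)))**2 = (-101 + (-5/3 - 216))**2 = (-101 - 653/3)**2 = (-956/3)**2 = 913936/9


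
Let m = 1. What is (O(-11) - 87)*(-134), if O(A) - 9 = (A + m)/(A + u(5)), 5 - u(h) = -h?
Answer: 9112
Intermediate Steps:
u(h) = 5 + h (u(h) = 5 - (-1)*h = 5 + h)
O(A) = 9 + (1 + A)/(10 + A) (O(A) = 9 + (A + 1)/(A + (5 + 5)) = 9 + (1 + A)/(A + 10) = 9 + (1 + A)/(10 + A))
(O(-11) - 87)*(-134) = ((91 + 10*(-11))/(10 - 11) - 87)*(-134) = ((91 - 110)/(-1) - 87)*(-134) = (-1*(-19) - 87)*(-134) = (19 - 87)*(-134) = -68*(-134) = 9112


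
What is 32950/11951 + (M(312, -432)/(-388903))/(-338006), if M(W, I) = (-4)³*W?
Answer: 2165664124392766/785488721596259 ≈ 2.7571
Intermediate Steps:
M(W, I) = -64*W
32950/11951 + (M(312, -432)/(-388903))/(-338006) = 32950/11951 + (-64*312/(-388903))/(-338006) = 32950*(1/11951) - 19968*(-1/388903)*(-1/338006) = 32950/11951 + (19968/388903)*(-1/338006) = 32950/11951 - 9984/65725773709 = 2165664124392766/785488721596259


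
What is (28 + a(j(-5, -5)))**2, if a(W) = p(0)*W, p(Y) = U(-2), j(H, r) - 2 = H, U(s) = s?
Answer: 1156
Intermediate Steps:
j(H, r) = 2 + H
p(Y) = -2
a(W) = -2*W
(28 + a(j(-5, -5)))**2 = (28 - 2*(2 - 5))**2 = (28 - 2*(-3))**2 = (28 + 6)**2 = 34**2 = 1156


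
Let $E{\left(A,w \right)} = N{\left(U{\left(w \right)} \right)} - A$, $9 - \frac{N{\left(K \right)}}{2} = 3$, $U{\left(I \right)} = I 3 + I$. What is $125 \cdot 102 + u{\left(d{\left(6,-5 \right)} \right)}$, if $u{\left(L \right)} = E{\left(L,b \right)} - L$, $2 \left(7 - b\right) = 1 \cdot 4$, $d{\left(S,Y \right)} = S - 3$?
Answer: $12756$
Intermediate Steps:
$U{\left(I \right)} = 4 I$ ($U{\left(I \right)} = 3 I + I = 4 I$)
$d{\left(S,Y \right)} = -3 + S$
$b = 5$ ($b = 7 - \frac{1 \cdot 4}{2} = 7 - 2 = 5$)
$N{\left(K \right)} = 12$ ($N{\left(K \right)} = 18 - 6 = 12$)
$E{\left(A,w \right)} = 12 - A$
$u{\left(L \right)} = 12 - 2 L$ ($u{\left(L \right)} = \left(12 - L\right) - L = 12 - 2 L$)
$125 \cdot 102 + u{\left(d{\left(6,-5 \right)} \right)} = 125 \cdot 102 + \left(12 - 2 \left(-3 + 6\right)\right) = 12750 + \left(12 - 6\right) = 12750 + 6 = 12756$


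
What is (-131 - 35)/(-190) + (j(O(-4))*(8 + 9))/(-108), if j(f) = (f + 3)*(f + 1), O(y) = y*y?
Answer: -512681/10260 ≈ -49.969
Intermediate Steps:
O(y) = y²
j(f) = (1 + f)*(3 + f) (j(f) = (3 + f)*(1 + f) = (1 + f)*(3 + f))
(-131 - 35)/(-190) + (j(O(-4))*(8 + 9))/(-108) = (-131 - 35)/(-190) + ((3 + ((-4)²)² + 4*(-4)²)*(8 + 9))/(-108) = -166*(-1/190) + ((3 + 16² + 4*16)*17)*(-1/108) = 83/95 + ((3 + 256 + 64)*17)*(-1/108) = 83/95 + (323*17)*(-1/108) = 83/95 + 5491*(-1/108) = 83/95 - 5491/108 = -512681/10260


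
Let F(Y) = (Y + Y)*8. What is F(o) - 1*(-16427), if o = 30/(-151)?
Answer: 2479997/151 ≈ 16424.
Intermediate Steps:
o = -30/151 (o = 30*(-1/151) = -30/151 ≈ -0.19868)
F(Y) = 16*Y (F(Y) = (2*Y)*8 = 16*Y)
F(o) - 1*(-16427) = 16*(-30/151) - 1*(-16427) = -480/151 + 16427 = 2479997/151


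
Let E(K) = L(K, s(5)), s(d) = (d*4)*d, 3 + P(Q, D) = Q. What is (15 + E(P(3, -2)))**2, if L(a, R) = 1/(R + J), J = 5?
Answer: 2483776/11025 ≈ 225.29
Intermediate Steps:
P(Q, D) = -3 + Q
s(d) = 4*d**2 (s(d) = (4*d)*d = 4*d**2)
L(a, R) = 1/(5 + R) (L(a, R) = 1/(R + 5) = 1/(5 + R))
E(K) = 1/105 (E(K) = 1/(5 + 4*5**2) = 1/(5 + 4*25) = 1/(5 + 100) = 1/105)
(15 + E(P(3, -2)))**2 = (15 + 1/105)**2 = (1576/105)**2 = 2483776/11025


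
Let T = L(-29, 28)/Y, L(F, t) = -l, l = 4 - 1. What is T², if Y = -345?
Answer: 1/13225 ≈ 7.5614e-5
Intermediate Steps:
l = 3
L(F, t) = -3 (L(F, t) = -1*3 = -3)
T = 1/115 (T = -3/(-345) = -3*(-1/345) = 1/115 ≈ 0.0086956)
T² = (1/115)² = 1/13225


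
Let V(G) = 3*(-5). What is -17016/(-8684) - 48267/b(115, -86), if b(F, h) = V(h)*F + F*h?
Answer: 154197867/25216165 ≈ 6.1150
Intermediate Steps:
V(G) = -15
b(F, h) = -15*F + F*h
-17016/(-8684) - 48267/b(115, -86) = -17016/(-8684) - 48267*1/(115*(-15 - 86)) = -17016*(-1/8684) - 48267/(115*(-101)) = 4254/2171 - 48267/(-11615) = 4254/2171 - 48267*(-1/11615) = 4254/2171 + 48267/11615 = 154197867/25216165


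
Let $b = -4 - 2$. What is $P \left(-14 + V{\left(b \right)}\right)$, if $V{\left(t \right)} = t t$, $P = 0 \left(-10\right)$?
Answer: $0$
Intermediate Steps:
$P = 0$
$b = -6$ ($b = -4 - 2 = -6$)
$V{\left(t \right)} = t^{2}$
$P \left(-14 + V{\left(b \right)}\right) = 0 \left(-14 + \left(-6\right)^{2}\right) = 0 \left(-14 + 36\right) = 0 \cdot 22 = 0$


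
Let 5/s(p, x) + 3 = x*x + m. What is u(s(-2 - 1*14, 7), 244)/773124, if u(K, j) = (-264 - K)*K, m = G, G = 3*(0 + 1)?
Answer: -64705/1856270724 ≈ -3.4858e-5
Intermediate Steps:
G = 3 (G = 3*1 = 3)
m = 3
s(p, x) = 5/x**2 (s(p, x) = 5/(-3 + (x*x + 3)) = 5/(-3 + (x**2 + 3)) = 5/(-3 + (3 + x**2)) = 5/(x**2) = 5/x**2)
u(K, j) = K*(-264 - K)
u(s(-2 - 1*14, 7), 244)/773124 = -5/7**2*(264 + 5/7**2)/773124 = -5*(1/49)*(264 + 5*(1/49))*(1/773124) = -1*5/49*(264 + 5/49)*(1/773124) = -1*5/49*12941/49*(1/773124) = -64705/2401*1/773124 = -64705/1856270724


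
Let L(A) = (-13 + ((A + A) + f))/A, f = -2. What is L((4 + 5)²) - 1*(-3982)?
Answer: 107563/27 ≈ 3983.8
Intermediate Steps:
L(A) = (-15 + 2*A)/A (L(A) = (-13 + ((A + A) - 2))/A = (-13 + (2*A - 2))/A = (-13 + (-2 + 2*A))/A = (-15 + 2*A)/A)
L((4 + 5)²) - 1*(-3982) = (2 - 15/(4 + 5)²) - 1*(-3982) = (2 - 15/(9²)) + 3982 = (2 - 15/81) + 3982 = (2 - 15*1/81) + 3982 = (2 - 5/27) + 3982 = 49/27 + 3982 = 107563/27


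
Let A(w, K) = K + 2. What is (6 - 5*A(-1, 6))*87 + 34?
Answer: -2924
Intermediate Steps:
A(w, K) = 2 + K
(6 - 5*A(-1, 6))*87 + 34 = (6 - 5*(2 + 6))*87 + 34 = (6 - 5*8)*87 + 34 = (6 - 40)*87 + 34 = -34*87 + 34 = -2958 + 34 = -2924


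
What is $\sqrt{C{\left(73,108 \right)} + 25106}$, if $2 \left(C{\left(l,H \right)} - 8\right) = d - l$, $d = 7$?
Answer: $\sqrt{25081} \approx 158.37$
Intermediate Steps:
$C{\left(l,H \right)} = \frac{23}{2} - \frac{l}{2}$ ($C{\left(l,H \right)} = 8 + \frac{7 - l}{2} = 8 - \left(- \frac{7}{2} + \frac{l}{2}\right) = \frac{23}{2} - \frac{l}{2}$)
$\sqrt{C{\left(73,108 \right)} + 25106} = \sqrt{\left(\frac{23}{2} - \frac{73}{2}\right) + 25106} = \sqrt{-25 + 25106} = \sqrt{25081}$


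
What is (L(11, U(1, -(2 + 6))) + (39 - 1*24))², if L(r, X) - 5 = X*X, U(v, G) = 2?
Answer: 576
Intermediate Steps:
L(r, X) = 5 + X² (L(r, X) = 5 + X*X = 5 + X²)
(L(11, U(1, -(2 + 6))) + (39 - 1*24))² = ((5 + 2²) + (39 - 1*24))² = ((5 + 4) + (39 - 24))² = (9 + 15)² = 24² = 576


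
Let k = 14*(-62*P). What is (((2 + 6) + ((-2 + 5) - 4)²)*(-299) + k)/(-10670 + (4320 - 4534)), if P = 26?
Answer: 25259/10884 ≈ 2.3207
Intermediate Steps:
k = -22568 (k = 14*(-62*26) = 14*(-1612) = -22568)
(((2 + 6) + ((-2 + 5) - 4)²)*(-299) + k)/(-10670 + (4320 - 4534)) = (((2 + 6) + ((-2 + 5) - 4)²)*(-299) - 22568)/(-10670 + (4320 - 4534)) = ((8 + (3 - 4)²)*(-299) - 22568)/(-10670 - 214) = ((8 + (-1)²)*(-299) - 22568)/(-10884) = ((8 + 1)*(-299) - 22568)*(-1/10884) = (9*(-299) - 22568)*(-1/10884) = (-2691 - 22568)*(-1/10884) = -25259*(-1/10884) = 25259/10884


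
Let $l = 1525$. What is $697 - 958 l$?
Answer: $-1460253$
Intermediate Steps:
$697 - 958 l = 697 - 1460950 = -1460253$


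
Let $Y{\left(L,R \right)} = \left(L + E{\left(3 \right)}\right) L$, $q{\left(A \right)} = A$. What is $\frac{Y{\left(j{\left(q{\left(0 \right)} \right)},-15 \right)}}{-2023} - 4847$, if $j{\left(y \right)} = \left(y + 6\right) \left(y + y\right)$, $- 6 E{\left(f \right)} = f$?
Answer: $-4847$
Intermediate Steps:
$E{\left(f \right)} = - \frac{f}{6}$
$j{\left(y \right)} = 2 y \left(6 + y\right)$ ($j{\left(y \right)} = \left(6 + y\right) 2 y = 2 y \left(6 + y\right)$)
$Y{\left(L,R \right)} = L \left(- \frac{1}{2} + L\right)$ ($Y{\left(L,R \right)} = \left(L - \frac{1}{2}\right) L = \left(- \frac{1}{2} + L\right) L = L \left(- \frac{1}{2} + L\right)$)
$\frac{Y{\left(j{\left(q{\left(0 \right)} \right)},-15 \right)}}{-2023} - 4847 = \frac{2 \cdot 0 \left(6 + 0\right) \left(- \frac{1}{2} + 2 \cdot 0 \left(6 + 0\right)\right)}{-2023} - 4847 = 2 \cdot 0 \cdot 6 \left(- \frac{1}{2} + 2 \cdot 0 \cdot 6\right) \left(- \frac{1}{2023}\right) - 4847 = 0 \left(- \frac{1}{2} + 0\right) \left(- \frac{1}{2023}\right) - 4847 = 0 \left(- \frac{1}{2}\right) \left(- \frac{1}{2023}\right) - 4847 = 0 \left(- \frac{1}{2023}\right) - 4847 = 0 - 4847 = -4847$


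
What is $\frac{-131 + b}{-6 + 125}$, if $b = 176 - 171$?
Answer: $- \frac{18}{17} \approx -1.0588$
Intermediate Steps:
$b = 5$ ($b = 176 - 171 = 5$)
$\frac{-131 + b}{-6 + 125} = \frac{-131 + 5}{-6 + 125} = - \frac{126}{119} = \left(-126\right) \frac{1}{119} = - \frac{18}{17}$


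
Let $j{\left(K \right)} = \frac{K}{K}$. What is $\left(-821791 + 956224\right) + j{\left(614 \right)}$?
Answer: $134434$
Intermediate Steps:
$j{\left(K \right)} = 1$
$\left(-821791 + 956224\right) + j{\left(614 \right)} = \left(-821791 + 956224\right) + 1 = 134433 + 1 = 134434$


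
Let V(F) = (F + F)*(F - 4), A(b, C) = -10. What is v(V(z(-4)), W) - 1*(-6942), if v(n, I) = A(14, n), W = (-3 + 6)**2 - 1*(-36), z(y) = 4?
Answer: 6932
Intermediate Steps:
V(F) = 2*F*(-4 + F) (V(F) = (2*F)*(-4 + F) = 2*F*(-4 + F))
W = 45 (W = 3**2 + 36 = 9 + 36 = 45)
v(n, I) = -10
v(V(z(-4)), W) - 1*(-6942) = -10 - 1*(-6942) = -10 + 6942 = 6932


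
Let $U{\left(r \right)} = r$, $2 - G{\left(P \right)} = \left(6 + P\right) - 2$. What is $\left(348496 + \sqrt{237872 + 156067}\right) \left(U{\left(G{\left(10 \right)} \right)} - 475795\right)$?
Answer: $-165816836272 - 18556473 \sqrt{259} \approx -1.6612 \cdot 10^{11}$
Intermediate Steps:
$G{\left(P \right)} = -2 - P$ ($G{\left(P \right)} = 2 - \left(\left(6 + P\right) - 2\right) = 2 - \left(4 + P\right) = -2 - P$)
$\left(348496 + \sqrt{237872 + 156067}\right) \left(U{\left(G{\left(10 \right)} \right)} - 475795\right) = \left(348496 + \sqrt{237872 + 156067}\right) \left(\left(-2 - 10\right) - 475795\right) = \left(348496 + \sqrt{393939}\right) \left(\left(-2 - 10\right) - 475795\right) = \left(348496 + 39 \sqrt{259}\right) \left(-12 - 475795\right) = \left(348496 + 39 \sqrt{259}\right) \left(-475807\right) = -165816836272 - 18556473 \sqrt{259}$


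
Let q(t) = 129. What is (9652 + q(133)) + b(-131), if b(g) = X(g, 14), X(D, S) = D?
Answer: 9650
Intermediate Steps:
b(g) = g
(9652 + q(133)) + b(-131) = (9652 + 129) - 131 = 9781 - 131 = 9650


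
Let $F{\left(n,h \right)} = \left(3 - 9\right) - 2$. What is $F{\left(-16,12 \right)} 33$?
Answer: $-264$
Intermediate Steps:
$F{\left(n,h \right)} = -8$ ($F{\left(n,h \right)} = -6 - 2 = -8$)
$F{\left(-16,12 \right)} 33 = \left(-8\right) 33 = -264$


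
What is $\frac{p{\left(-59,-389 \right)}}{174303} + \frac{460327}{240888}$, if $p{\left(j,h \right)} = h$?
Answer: $\frac{26714223883}{13995833688} \approx 1.9087$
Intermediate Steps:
$\frac{p{\left(-59,-389 \right)}}{174303} + \frac{460327}{240888} = - \frac{389}{174303} + \frac{460327}{240888} = \frac{26714223883}{13995833688}$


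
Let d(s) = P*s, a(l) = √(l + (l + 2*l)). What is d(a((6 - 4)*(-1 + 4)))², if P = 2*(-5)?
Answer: 2400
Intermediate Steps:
P = -10
a(l) = 2*√l (a(l) = √(l + 3*l) = √(4*l) = 2*√l)
d(s) = -10*s
d(a((6 - 4)*(-1 + 4)))² = (-20*√((6 - 4)*(-1 + 4)))² = (-20*√(2*3))² = (-20*√6)² = 2400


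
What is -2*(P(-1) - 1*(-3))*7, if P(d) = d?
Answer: -28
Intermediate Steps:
-2*(P(-1) - 1*(-3))*7 = -2*(-1 - 1*(-3))*7 = -2*(-1 + 3)*7 = -2*2*7 = -4*7 = -28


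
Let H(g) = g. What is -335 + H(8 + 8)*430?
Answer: 6545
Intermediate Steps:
-335 + H(8 + 8)*430 = -335 + (8 + 8)*430 = -335 + 16*430 = -335 + 6880 = 6545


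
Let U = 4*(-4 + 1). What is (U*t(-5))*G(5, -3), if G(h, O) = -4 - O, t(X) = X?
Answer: -60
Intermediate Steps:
U = -12 (U = 4*(-3) = -12)
(U*t(-5))*G(5, -3) = (-12*(-5))*(-4 - 1*(-3)) = 60*(-4 + 3) = 60*(-1) = -60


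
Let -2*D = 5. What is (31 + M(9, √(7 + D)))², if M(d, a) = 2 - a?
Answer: 2187/2 - 99*√2 ≈ 953.49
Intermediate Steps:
D = -5/2 (D = -½*5 = -5/2 ≈ -2.5000)
(31 + M(9, √(7 + D)))² = (31 + (2 - √(7 - 5/2)))² = (31 + (2 - √(9/2)))² = (31 + (2 - 3*√2/2))² = (33 - 3*√2/2)²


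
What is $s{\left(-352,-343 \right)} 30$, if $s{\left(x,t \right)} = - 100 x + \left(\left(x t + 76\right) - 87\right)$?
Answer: $4677750$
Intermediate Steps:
$s{\left(x,t \right)} = -11 - 100 x + t x$ ($s{\left(x,t \right)} = - 100 x + \left(\left(t x + 76\right) - 87\right) = - 100 x + \left(\left(76 + t x\right) - 87\right) = - 100 x + \left(-11 + t x\right) = -11 - 100 x + t x$)
$s{\left(-352,-343 \right)} 30 = \left(-11 - -35200 - -120736\right) 30 = \left(-11 + 35200 + 120736\right) 30 = 155925 \cdot 30 = 4677750$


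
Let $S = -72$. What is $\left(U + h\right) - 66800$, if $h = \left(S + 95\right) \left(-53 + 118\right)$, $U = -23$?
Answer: $-65328$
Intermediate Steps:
$h = 1495$ ($h = \left(-72 + 95\right) \left(-53 + 118\right) = 23 \cdot 65 = 1495$)
$\left(U + h\right) - 66800 = \left(-23 + 1495\right) - 66800 = 1472 - 66800 = -65328$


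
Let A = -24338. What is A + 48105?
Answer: 23767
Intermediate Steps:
A + 48105 = -24338 + 48105 = 23767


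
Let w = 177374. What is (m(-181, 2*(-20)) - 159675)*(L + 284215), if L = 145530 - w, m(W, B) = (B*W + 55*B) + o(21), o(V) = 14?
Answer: -39021856391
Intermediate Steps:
m(W, B) = 14 + 55*B + B*W (m(W, B) = (B*W + 55*B) + 14 = (55*B + B*W) + 14 = 14 + 55*B + B*W)
L = -31844 (L = 145530 - 1*177374 = 145530 - 177374 = -31844)
(m(-181, 2*(-20)) - 159675)*(L + 284215) = ((14 + 55*(2*(-20)) + (2*(-20))*(-181)) - 159675)*(-31844 + 284215) = ((14 + 55*(-40) - 40*(-181)) - 159675)*252371 = ((14 - 2200 + 7240) - 159675)*252371 = (5054 - 159675)*252371 = -154621*252371 = -39021856391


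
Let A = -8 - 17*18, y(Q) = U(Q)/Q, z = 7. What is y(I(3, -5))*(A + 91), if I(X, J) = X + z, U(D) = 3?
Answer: -669/10 ≈ -66.900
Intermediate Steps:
I(X, J) = 7 + X (I(X, J) = X + 7 = 7 + X)
y(Q) = 3/Q
A = -314 (A = -8 - 306 = -314)
y(I(3, -5))*(A + 91) = (3/(7 + 3))*(-314 + 91) = (3/10)*(-223) = -669/10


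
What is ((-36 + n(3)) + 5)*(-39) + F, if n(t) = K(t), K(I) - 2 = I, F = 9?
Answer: 1023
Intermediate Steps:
K(I) = 2 + I
n(t) = 2 + t
((-36 + n(3)) + 5)*(-39) + F = ((-36 + (2 + 3)) + 5)*(-39) + 9 = ((-36 + 5) + 5)*(-39) + 9 = (-31 + 5)*(-39) + 9 = -26*(-39) + 9 = 1014 + 9 = 1023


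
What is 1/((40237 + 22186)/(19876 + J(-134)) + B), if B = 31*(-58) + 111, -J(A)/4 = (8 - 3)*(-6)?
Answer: -19996/33670829 ≈ -0.00059387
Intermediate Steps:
J(A) = 120 (J(A) = -4*(8 - 3)*(-6) = -20*(-6) = -4*(-30) = 120)
B = -1687 (B = -1798 + 111 = -1687)
1/((40237 + 22186)/(19876 + J(-134)) + B) = 1/((40237 + 22186)/(19876 + 120) - 1687) = 1/(62423/19996 - 1687) = 1/(-33670829/19996) = -19996/33670829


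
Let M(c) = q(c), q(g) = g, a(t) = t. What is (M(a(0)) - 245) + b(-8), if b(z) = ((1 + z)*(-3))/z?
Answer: -1981/8 ≈ -247.63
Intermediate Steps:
b(z) = (-3 - 3*z)/z
M(c) = c
(M(a(0)) - 245) + b(-8) = (0 - 245) + (-3 - 3/(-8)) = -245 + (-3 - 3*(-1/8)) = -245 + (-3 + 3/8) = -245 - 21/8 = -1981/8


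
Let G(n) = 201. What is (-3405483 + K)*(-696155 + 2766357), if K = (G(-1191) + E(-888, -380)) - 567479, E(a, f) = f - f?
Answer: -8224417767722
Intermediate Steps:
E(a, f) = 0
K = -567278 (K = (201 + 0) - 567479 = 201 - 567479 = -567278)
(-3405483 + K)*(-696155 + 2766357) = (-3405483 - 567278)*(-696155 + 2766357) = -3972761*2070202 = -8224417767722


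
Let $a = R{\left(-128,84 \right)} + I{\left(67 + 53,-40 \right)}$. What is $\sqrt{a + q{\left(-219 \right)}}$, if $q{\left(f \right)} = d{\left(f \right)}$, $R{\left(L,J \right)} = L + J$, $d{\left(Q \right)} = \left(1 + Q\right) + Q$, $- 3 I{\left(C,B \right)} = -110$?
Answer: $\frac{i \sqrt{3999}}{3} \approx 21.079 i$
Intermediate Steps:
$I{\left(C,B \right)} = \frac{110}{3}$ ($I{\left(C,B \right)} = \left(- \frac{1}{3}\right) \left(-110\right) = \frac{110}{3}$)
$d{\left(Q \right)} = 1 + 2 Q$
$R{\left(L,J \right)} = J + L$
$a = - \frac{22}{3}$ ($a = \left(84 - 128\right) + \frac{110}{3} = -44 + \frac{110}{3} = - \frac{22}{3} \approx -7.3333$)
$q{\left(f \right)} = 1 + 2 f$
$\sqrt{a + q{\left(-219 \right)}} = \sqrt{- \frac{22}{3} + \left(1 + 2 \left(-219\right)\right)} = \sqrt{- \frac{22}{3} + \left(1 - 438\right)} = \sqrt{- \frac{22}{3} - 437} = \sqrt{- \frac{1333}{3}} = \frac{i \sqrt{3999}}{3}$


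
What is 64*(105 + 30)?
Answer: 8640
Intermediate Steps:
64*(105 + 30) = 64*135 = 8640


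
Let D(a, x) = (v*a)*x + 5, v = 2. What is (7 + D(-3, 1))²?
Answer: 36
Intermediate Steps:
D(a, x) = 5 + 2*a*x (D(a, x) = (2*a)*x + 5 = 2*a*x + 5 = 5 + 2*a*x)
(7 + D(-3, 1))² = (7 + (5 + 2*(-3)*1))² = (7 + (5 - 6))² = (7 - 1)² = 6² = 36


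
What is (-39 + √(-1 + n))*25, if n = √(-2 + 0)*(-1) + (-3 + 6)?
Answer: -975 + 25*√(2 - I*√2) ≈ -937.71 - 11.852*I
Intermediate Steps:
n = 3 - I*√2 (n = √(-2)*(-1) + 3 = (I*√2)*(-1) + 3 = -I*√2 + 3 = 3 - I*√2 ≈ 3.0 - 1.4142*I)
(-39 + √(-1 + n))*25 = (-39 + √(-1 + (3 - I*√2)))*25 = (-39 + √(2 - I*√2))*25 = -975 + 25*√(2 - I*√2)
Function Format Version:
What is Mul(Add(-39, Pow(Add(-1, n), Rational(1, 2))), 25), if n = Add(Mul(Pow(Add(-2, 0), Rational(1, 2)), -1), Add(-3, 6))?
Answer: Add(-975, Mul(25, Pow(Add(2, Mul(-1, I, Pow(2, Rational(1, 2)))), Rational(1, 2)))) ≈ Add(-937.71, Mul(-11.852, I))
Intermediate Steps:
n = Add(3, Mul(-1, I, Pow(2, Rational(1, 2)))) (n = Add(Mul(Pow(-2, Rational(1, 2)), -1), 3) = Add(Mul(Mul(I, Pow(2, Rational(1, 2))), -1), 3) = Add(Mul(-1, I, Pow(2, Rational(1, 2))), 3) = Add(3, Mul(-1, I, Pow(2, Rational(1, 2)))) ≈ Add(3.0000, Mul(-1.4142, I)))
Mul(Add(-39, Pow(Add(-1, n), Rational(1, 2))), 25) = Mul(Add(-39, Pow(Add(-1, Add(3, Mul(-1, I, Pow(2, Rational(1, 2))))), Rational(1, 2))), 25) = Mul(Add(-39, Pow(Add(2, Mul(-1, I, Pow(2, Rational(1, 2)))), Rational(1, 2))), 25) = Add(-975, Mul(25, Pow(Add(2, Mul(-1, I, Pow(2, Rational(1, 2)))), Rational(1, 2))))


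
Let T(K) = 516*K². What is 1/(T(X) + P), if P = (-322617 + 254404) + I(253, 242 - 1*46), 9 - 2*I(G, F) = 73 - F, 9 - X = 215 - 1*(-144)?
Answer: 1/63141853 ≈ 1.5837e-8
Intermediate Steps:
X = -350 (X = 9 - (215 - 1*(-144)) = 9 - (215 + 144) = 9 - 1*359 = 9 - 359 = -350)
I(G, F) = -32 + F/2 (I(G, F) = 9/2 - (73 - F)/2 = 9/2 + (-73/2 + F/2) = -32 + F/2)
P = -68147 (P = (-322617 + 254404) + (-32 + (242 - 1*46)/2) = -68213 + (-32 + (242 - 46)/2) = -68213 + (-32 + (½)*196) = -68213 + (-32 + 98) = -68213 + 66 = -68147)
1/(T(X) + P) = 1/(516*(-350)² - 68147) = 1/(516*122500 - 68147) = 1/(63210000 - 68147) = 1/63141853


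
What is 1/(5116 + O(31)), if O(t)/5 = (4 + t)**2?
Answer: 1/11241 ≈ 8.8960e-5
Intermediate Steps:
O(t) = 5*(4 + t)**2
1/(5116 + O(31)) = 1/(5116 + 5*(4 + 31)**2) = 1/(5116 + 5*35**2) = 1/(5116 + 5*1225) = 1/(5116 + 6125) = 1/11241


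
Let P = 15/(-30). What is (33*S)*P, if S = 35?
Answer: -1155/2 ≈ -577.50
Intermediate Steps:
P = -½ (P = 15*(-1/30) = -½ ≈ -0.50000)
(33*S)*P = (33*35)*(-½) = 1155*(-½) = -1155/2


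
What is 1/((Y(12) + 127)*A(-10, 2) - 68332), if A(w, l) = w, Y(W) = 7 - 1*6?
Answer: -1/69612 ≈ -1.4365e-5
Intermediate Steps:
Y(W) = 1 (Y(W) = 7 - 6 = 1)
1/((Y(12) + 127)*A(-10, 2) - 68332) = 1/((1 + 127)*(-10) - 68332) = 1/(128*(-10) - 68332) = 1/(-1280 - 68332) = 1/(-69612) = -1/69612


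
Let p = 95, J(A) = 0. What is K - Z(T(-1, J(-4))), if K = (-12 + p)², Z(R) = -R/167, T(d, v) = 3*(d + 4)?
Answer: 1150472/167 ≈ 6889.1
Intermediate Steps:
T(d, v) = 12 + 3*d (T(d, v) = 3*(4 + d) = 12 + 3*d)
Z(R) = -R/167 (Z(R) = -R*(1/167) = -R/167)
K = 6889 (K = (-12 + 95)² = 83² = 6889)
K - Z(T(-1, J(-4))) = 6889 - (-1)*(12 + 3*(-1))/167 = 6889 - (-1)*(12 - 3)/167 = 6889 - (-1)*9/167 = 6889 - 1*(-9/167) = 6889 + 9/167 = 1150472/167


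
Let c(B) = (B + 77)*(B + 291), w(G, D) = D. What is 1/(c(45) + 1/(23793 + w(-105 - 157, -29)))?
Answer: 23764/974133889 ≈ 2.4395e-5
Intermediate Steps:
c(B) = (77 + B)*(291 + B)
1/(c(45) + 1/(23793 + w(-105 - 157, -29))) = 1/((22407 + 45² + 368*45) + 1/(23793 - 29)) = 1/((22407 + 2025 + 16560) + 1/23764) = 1/(40992 + 1/23764) = 1/(974133889/23764) = 23764/974133889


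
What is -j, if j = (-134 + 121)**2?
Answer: -169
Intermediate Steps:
j = 169 (j = (-13)**2 = 169)
-j = -1*169 = -169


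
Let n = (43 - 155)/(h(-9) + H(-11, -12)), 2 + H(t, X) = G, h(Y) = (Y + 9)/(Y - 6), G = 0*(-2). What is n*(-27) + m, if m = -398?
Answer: -1910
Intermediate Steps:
G = 0
h(Y) = (9 + Y)/(-6 + Y)
H(t, X) = -2 (H(t, X) = -2 + 0 = -2)
n = 56 (n = (43 - 155)/((9 - 9)/(-6 - 9) - 2) = -112/(0/(-15) - 2) = -112/(-1/15*0 - 2) = -112/(0 - 2) = -112/(-2) = -112*(-1/2) = 56)
n*(-27) + m = 56*(-27) - 398 = -1512 - 398 = -1910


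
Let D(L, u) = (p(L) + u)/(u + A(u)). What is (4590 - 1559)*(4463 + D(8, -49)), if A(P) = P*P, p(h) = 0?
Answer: 649309913/48 ≈ 1.3527e+7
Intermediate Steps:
A(P) = P²
D(L, u) = u/(u + u²) (D(L, u) = (0 + u)/(u + u²) = u/(u + u²))
(4590 - 1559)*(4463 + D(8, -49)) = (4590 - 1559)*(4463 + 1/(1 - 49)) = 3031*(4463 + 1/(-48)) = 3031*(4463 - 1/48) = 3031*(214223/48) = 649309913/48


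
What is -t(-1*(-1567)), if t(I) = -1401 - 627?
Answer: 2028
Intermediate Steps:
t(I) = -2028
-t(-1*(-1567)) = -1*(-2028) = 2028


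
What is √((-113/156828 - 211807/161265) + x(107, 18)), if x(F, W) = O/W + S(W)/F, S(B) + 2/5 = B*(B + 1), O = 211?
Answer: √110665195870017759862619/90204093798 ≈ 3.6879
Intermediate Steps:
S(B) = -⅖ + B*(1 + B) (S(B) = -⅖ + B*(B + 1) = -⅖ + B*(1 + B))
x(F, W) = 211/W + (-⅖ + W + W²)/F
√((-113/156828 - 211807/161265) + x(107, 18)) = √((-113/156828 - 211807/161265) + (211/18 - ⅖/107 + 18/107 + 18²/107)) = √((-113*1/156828 - 211807*1/161265) + (211*(1/18) - ⅖*1/107 + 18*(1/107) + (1/107)*324)) = √((-113/156828 - 211807/161265) + (211/18 - 2/535 + 18/107 + 324/107)) = √(-3692832349/2810096380 + 143629/9630) = √(7360987148843/541224562788) = √110665195870017759862619/90204093798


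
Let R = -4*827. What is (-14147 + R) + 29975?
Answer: 12520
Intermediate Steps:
R = -3308
(-14147 + R) + 29975 = (-14147 - 3308) + 29975 = -17455 + 29975 = 12520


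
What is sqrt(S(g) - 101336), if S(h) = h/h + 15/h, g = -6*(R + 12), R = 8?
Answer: I*sqrt(1621362)/4 ≈ 318.33*I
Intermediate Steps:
g = -120 (g = -6*(8 + 12) = -6*20 = -120)
S(h) = 1 + 15/h
sqrt(S(g) - 101336) = sqrt((15 - 120)/(-120) - 101336) = sqrt(-1/120*(-105) - 101336) = sqrt(7/8 - 101336) = sqrt(-810681/8) = I*sqrt(1621362)/4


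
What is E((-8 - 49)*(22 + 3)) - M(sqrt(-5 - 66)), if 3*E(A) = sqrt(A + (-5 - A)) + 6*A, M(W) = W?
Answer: -2850 - I*sqrt(71) + I*sqrt(5)/3 ≈ -2850.0 - 7.6808*I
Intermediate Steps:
E(A) = 2*A + I*sqrt(5)/3 (E(A) = (sqrt(A + (-5 - A)) + 6*A)/3 = (sqrt(-5) + 6*A)/3 = (I*sqrt(5) + 6*A)/3 = (6*A + I*sqrt(5))/3 = 2*A + I*sqrt(5)/3)
E((-8 - 49)*(22 + 3)) - M(sqrt(-5 - 66)) = (2*((-8 - 49)*(22 + 3)) + I*sqrt(5)/3) - sqrt(-5 - 66) = (2*(-57*25) + I*sqrt(5)/3) - sqrt(-71) = (2*(-1425) + I*sqrt(5)/3) - I*sqrt(71) = (-2850 + I*sqrt(5)/3) - I*sqrt(71) = -2850 - I*sqrt(71) + I*sqrt(5)/3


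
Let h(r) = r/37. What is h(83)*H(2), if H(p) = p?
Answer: 166/37 ≈ 4.4865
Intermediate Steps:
h(r) = r/37 (h(r) = r*(1/37) = r/37)
h(83)*H(2) = ((1/37)*83)*2 = (83/37)*2 = 166/37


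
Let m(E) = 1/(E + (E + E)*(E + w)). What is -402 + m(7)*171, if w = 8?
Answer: -87063/217 ≈ -401.21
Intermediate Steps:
m(E) = 1/(E + 2*E*(8 + E)) (m(E) = 1/(E + (E + E)*(E + 8)) = 1/(E + (2*E)*(8 + E)) = 1/(E + 2*E*(8 + E)))
-402 + m(7)*171 = -402 + (1/(7*(17 + 2*7)))*171 = -402 + (1/(7*(17 + 14)))*171 = -402 + ((⅐)/31)*171 = -402 + ((⅐)*(1/31))*171 = -402 + (1/217)*171 = -402 + 171/217 = -87063/217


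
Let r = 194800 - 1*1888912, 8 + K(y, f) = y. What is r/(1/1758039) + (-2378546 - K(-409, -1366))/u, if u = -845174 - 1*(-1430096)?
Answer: -134006303596944725/44994 ≈ -2.9783e+12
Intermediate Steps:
K(y, f) = -8 + y
u = 584922 (u = -845174 + 1430096 = 584922)
r = -1694112 (r = 194800 - 1888912 = -1694112)
r/(1/1758039) + (-2378546 - K(-409, -1366))/u = -1694112/(1/1758039) + (-2378546 - (-8 - 409))/584922 = -1694112/1/1758039 + (-2378546 - 1*(-417))*(1/584922) = -1694112*1758039 + (-2378546 + 417)*(1/584922) = -2978314966368 - 2378129*1/584922 = -2978314966368 - 182933/44994 = -134006303596944725/44994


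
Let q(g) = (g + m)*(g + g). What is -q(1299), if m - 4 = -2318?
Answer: 2636970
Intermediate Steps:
m = -2314 (m = 4 - 2318 = -2314)
q(g) = 2*g*(-2314 + g) (q(g) = (g - 2314)*(g + g) = (-2314 + g)*(2*g) = 2*g*(-2314 + g))
-q(1299) = -2*1299*(-2314 + 1299) = -2*1299*(-1015) = -1*(-2636970) = 2636970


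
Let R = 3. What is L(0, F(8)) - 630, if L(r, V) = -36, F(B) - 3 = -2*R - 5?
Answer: -666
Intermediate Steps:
F(B) = -8 (F(B) = 3 + (-2*3 - 5) = 3 + (-6 - 5) = 3 - 11 = -8)
L(0, F(8)) - 630 = -36 - 630 = -666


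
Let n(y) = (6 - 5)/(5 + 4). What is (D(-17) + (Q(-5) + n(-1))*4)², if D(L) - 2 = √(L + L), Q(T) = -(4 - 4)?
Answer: -2270/81 + 44*I*√34/9 ≈ -28.025 + 28.507*I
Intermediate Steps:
n(y) = ⅑ (n(y) = 1/9 = 1*(⅑) = ⅑)
Q(T) = 0 (Q(T) = -1*0 = 0)
D(L) = 2 + √2*√L (D(L) = 2 + √(L + L) = 2 + √(2*L) = 2 + √2*√L)
(D(-17) + (Q(-5) + n(-1))*4)² = ((2 + √2*√(-17)) + (0 + ⅑)*4)² = ((2 + √2*(I*√17)) + (⅑)*4)² = ((2 + I*√34) + 4/9)² = (22/9 + I*√34)²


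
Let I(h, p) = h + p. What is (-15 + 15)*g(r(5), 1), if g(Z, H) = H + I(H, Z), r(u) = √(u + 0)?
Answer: 0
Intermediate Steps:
r(u) = √u
g(Z, H) = Z + 2*H (g(Z, H) = H + (H + Z) = Z + 2*H)
(-15 + 15)*g(r(5), 1) = (-15 + 15)*(√5 + 2*1) = 0*(√5 + 2) = 0*(2 + √5) = 0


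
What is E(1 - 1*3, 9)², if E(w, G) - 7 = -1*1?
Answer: 36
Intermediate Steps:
E(w, G) = 6 (E(w, G) = 7 - 1*1 = 7 - 1 = 6)
E(1 - 1*3, 9)² = 6² = 36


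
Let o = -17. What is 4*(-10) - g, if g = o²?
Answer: -329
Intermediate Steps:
g = 289 (g = (-17)² = 289)
4*(-10) - g = 4*(-10) - 1*289 = -40 - 289 = -329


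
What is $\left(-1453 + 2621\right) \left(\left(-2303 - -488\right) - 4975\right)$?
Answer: $-7930720$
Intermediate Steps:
$\left(-1453 + 2621\right) \left(\left(-2303 - -488\right) - 4975\right) = 1168 \left(\left(-2303 + 488\right) - 4975\right) = 1168 \left(-1815 - 4975\right) = 1168 \left(-6790\right) = -7930720$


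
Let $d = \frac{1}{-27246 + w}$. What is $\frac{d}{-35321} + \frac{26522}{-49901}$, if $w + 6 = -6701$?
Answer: $- \frac{31806612230685}{59843969512613} \approx -0.53149$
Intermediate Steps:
$w = -6707$ ($w = -6 - 6701 = -6707$)
$d = - \frac{1}{33953}$ ($d = \frac{1}{-27246 - 6707} = \frac{1}{-33953} = - \frac{1}{33953} \approx -2.9452 \cdot 10^{-5}$)
$\frac{d}{-35321} + \frac{26522}{-49901} = - \frac{1}{33953 \left(-35321\right)} + \frac{26522}{-49901} = \left(- \frac{1}{33953}\right) \left(- \frac{1}{35321}\right) + 26522 \left(- \frac{1}{49901}\right) = \frac{1}{1199253913} - \frac{26522}{49901} = - \frac{31806612230685}{59843969512613}$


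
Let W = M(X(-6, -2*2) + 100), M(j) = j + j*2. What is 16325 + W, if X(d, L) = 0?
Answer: 16625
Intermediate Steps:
M(j) = 3*j (M(j) = j + 2*j = 3*j)
W = 300 (W = 3*(0 + 100) = 3*100 = 300)
16325 + W = 16325 + 300 = 16625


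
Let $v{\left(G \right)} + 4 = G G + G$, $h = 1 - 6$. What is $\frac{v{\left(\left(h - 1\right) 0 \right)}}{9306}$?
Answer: $- \frac{2}{4653} \approx -0.00042983$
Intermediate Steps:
$h = -5$ ($h = 1 - 6 = -5$)
$v{\left(G \right)} = -4 + G + G^{2}$ ($v{\left(G \right)} = -4 + \left(G G + G\right) = -4 + \left(G^{2} + G\right) = -4 + \left(G + G^{2}\right) = -4 + G + G^{2}$)
$\frac{v{\left(\left(h - 1\right) 0 \right)}}{9306} = \frac{-4 + \left(-5 - 1\right) 0 + \left(\left(-5 - 1\right) 0\right)^{2}}{9306} = \left(-4 - 0 + \left(\left(-6\right) 0\right)^{2}\right) \frac{1}{9306} = \left(-4 + 0 + 0^{2}\right) \frac{1}{9306} = \left(-4 + 0 + 0\right) \frac{1}{9306} = \left(-4\right) \frac{1}{9306} = - \frac{2}{4653}$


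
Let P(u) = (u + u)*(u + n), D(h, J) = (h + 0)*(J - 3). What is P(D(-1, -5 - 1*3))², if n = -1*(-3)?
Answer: 94864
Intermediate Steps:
D(h, J) = h*(-3 + J)
n = 3
P(u) = 2*u*(3 + u) (P(u) = (u + u)*(u + 3) = (2*u)*(3 + u) = 2*u*(3 + u))
P(D(-1, -5 - 1*3))² = (2*(-(-3 + (-5 - 1*3)))*(3 - (-3 + (-5 - 1*3))))² = (2*(-(-3 + (-5 - 3)))*(3 - (-3 + (-5 - 3))))² = (2*(-(-3 - 8))*(3 - (-3 - 8)))² = (2*(-1*(-11))*(3 - 1*(-11)))² = (2*11*(3 + 11))² = (2*11*14)² = 308² = 94864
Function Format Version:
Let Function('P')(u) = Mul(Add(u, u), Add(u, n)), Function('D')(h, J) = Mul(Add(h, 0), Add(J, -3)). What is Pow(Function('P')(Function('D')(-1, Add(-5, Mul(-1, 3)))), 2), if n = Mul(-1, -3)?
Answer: 94864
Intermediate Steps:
Function('D')(h, J) = Mul(h, Add(-3, J))
n = 3
Function('P')(u) = Mul(2, u, Add(3, u)) (Function('P')(u) = Mul(Add(u, u), Add(u, 3)) = Mul(Mul(2, u), Add(3, u)) = Mul(2, u, Add(3, u)))
Pow(Function('P')(Function('D')(-1, Add(-5, Mul(-1, 3)))), 2) = Pow(Mul(2, Mul(-1, Add(-3, Add(-5, Mul(-1, 3)))), Add(3, Mul(-1, Add(-3, Add(-5, Mul(-1, 3)))))), 2) = Pow(Mul(2, Mul(-1, Add(-3, Add(-5, -3))), Add(3, Mul(-1, Add(-3, Add(-5, -3))))), 2) = Pow(Mul(2, Mul(-1, Add(-3, -8)), Add(3, Mul(-1, Add(-3, -8)))), 2) = Pow(Mul(2, Mul(-1, -11), Add(3, Mul(-1, -11))), 2) = Pow(Mul(2, 11, Add(3, 11)), 2) = Pow(Mul(2, 11, 14), 2) = Pow(308, 2) = 94864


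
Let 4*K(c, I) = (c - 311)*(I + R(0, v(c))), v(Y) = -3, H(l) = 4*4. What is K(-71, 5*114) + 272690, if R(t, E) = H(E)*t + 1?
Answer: 436319/2 ≈ 2.1816e+5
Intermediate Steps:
H(l) = 16
R(t, E) = 1 + 16*t (R(t, E) = 16*t + 1 = 1 + 16*t)
K(c, I) = (1 + I)*(-311 + c)/4 (K(c, I) = ((c - 311)*(I + (1 + 16*0)))/4 = ((-311 + c)*(I + (1 + 0)))/4 = ((-311 + c)*(I + 1))/4 = ((-311 + c)*(1 + I))/4 = ((1 + I)*(-311 + c))/4 = (1 + I)*(-311 + c)/4)
K(-71, 5*114) + 272690 = (-311/4 - 1555*114/4 + (1/4)*(-71) + (1/4)*(5*114)*(-71)) + 272690 = (-311/4 - 311/4*570 - 71/4 + (1/4)*570*(-71)) + 272690 = (-311/4 - 88635/2 - 71/4 - 20235/2) + 272690 = -109061/2 + 272690 = 436319/2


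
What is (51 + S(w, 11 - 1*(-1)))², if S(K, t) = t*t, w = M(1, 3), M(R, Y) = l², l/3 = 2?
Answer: 38025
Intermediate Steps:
l = 6 (l = 3*2 = 6)
M(R, Y) = 36 (M(R, Y) = 6² = 36)
w = 36
S(K, t) = t²
(51 + S(w, 11 - 1*(-1)))² = (51 + (11 - 1*(-1))²)² = (51 + (11 + 1)²)² = (51 + 12²)² = (51 + 144)² = 195² = 38025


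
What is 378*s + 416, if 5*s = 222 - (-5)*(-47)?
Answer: -2834/5 ≈ -566.80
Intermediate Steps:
s = -13/5 (s = (222 - (-5)*(-47))/5 = (222 - 1*235)/5 = (222 - 235)/5 = (⅕)*(-13) = -13/5 ≈ -2.6000)
378*s + 416 = 378*(-13/5) + 416 = -4914/5 + 416 = -2834/5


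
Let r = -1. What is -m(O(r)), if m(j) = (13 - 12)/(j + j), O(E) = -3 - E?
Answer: 1/4 ≈ 0.25000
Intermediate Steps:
m(j) = 1/(2*j)
-m(O(r)) = -1/(2*(-3 - 1*(-1))) = -1/(2*(-3 + 1)) = -1/(2*(-2)) = -(-1)/(2*2) = -1*(-1/4) = 1/4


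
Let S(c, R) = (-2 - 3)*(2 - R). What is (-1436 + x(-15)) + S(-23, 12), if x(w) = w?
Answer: -1401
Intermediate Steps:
S(c, R) = -10 + 5*R (S(c, R) = -5*(2 - R) = -10 + 5*R)
(-1436 + x(-15)) + S(-23, 12) = (-1436 - 15) + (-10 + 5*12) = -1451 + (-10 + 60) = -1451 + 50 = -1401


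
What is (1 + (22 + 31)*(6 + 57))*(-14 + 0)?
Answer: -46760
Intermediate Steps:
(1 + (22 + 31)*(6 + 57))*(-14 + 0) = (1 + 53*63)*(-14) = (1 + 3339)*(-14) = 3340*(-14) = -46760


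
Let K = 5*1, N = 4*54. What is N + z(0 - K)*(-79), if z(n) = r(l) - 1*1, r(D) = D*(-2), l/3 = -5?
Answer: -2075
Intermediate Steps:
N = 216
l = -15 (l = 3*(-5) = -15)
K = 5
r(D) = -2*D
z(n) = 29 (z(n) = -2*(-15) - 1*1 = 30 - 1 = 29)
N + z(0 - K)*(-79) = 216 + 29*(-79) = 216 - 2291 = -2075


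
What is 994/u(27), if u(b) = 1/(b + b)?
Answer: 53676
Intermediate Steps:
u(b) = 1/(2*b)
994/u(27) = 994/(((½)/27)) = 994/(((½)*(1/27))) = 994/(1/54) = 994*54 = 53676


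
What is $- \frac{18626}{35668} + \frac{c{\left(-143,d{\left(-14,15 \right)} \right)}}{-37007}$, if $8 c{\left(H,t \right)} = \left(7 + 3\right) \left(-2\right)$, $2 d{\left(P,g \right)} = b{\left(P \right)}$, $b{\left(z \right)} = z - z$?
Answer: $- \frac{172300803}{329991419} \approx -0.52214$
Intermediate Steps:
$b{\left(z \right)} = 0$
$d{\left(P,g \right)} = 0$ ($d{\left(P,g \right)} = \frac{1}{2} \cdot 0 = 0$)
$c{\left(H,t \right)} = - \frac{5}{2}$ ($c{\left(H,t \right)} = \frac{\left(7 + 3\right) \left(-2\right)}{8} = \frac{10 \left(-2\right)}{8} = \frac{1}{8} \left(-20\right) = - \frac{5}{2}$)
$- \frac{18626}{35668} + \frac{c{\left(-143,d{\left(-14,15 \right)} \right)}}{-37007} = - \frac{18626}{35668} - \frac{5}{2 \left(-37007\right)} = \left(-18626\right) \frac{1}{35668} - - \frac{5}{74014} = - \frac{9313}{17834} + \frac{5}{74014} = - \frac{172300803}{329991419}$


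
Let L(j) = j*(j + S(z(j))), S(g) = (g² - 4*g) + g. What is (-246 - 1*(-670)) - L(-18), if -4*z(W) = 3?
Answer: 1205/8 ≈ 150.63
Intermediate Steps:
z(W) = -¾ (z(W) = -¼*3 = -¾)
S(g) = g² - 3*g
L(j) = j*(45/16 + j) (L(j) = j*(j - 3*(-3 - ¾)/4) = j*(j - ¾*(-15/4)) = j*(j + 45/16) = j*(45/16 + j))
(-246 - 1*(-670)) - L(-18) = (-246 - 1*(-670)) - (-18)*(45 + 16*(-18))/16 = (-246 + 670) - (-18)*(45 - 288)/16 = 424 - (-18)*(-243)/16 = 424 - 1*2187/8 = 424 - 2187/8 = 1205/8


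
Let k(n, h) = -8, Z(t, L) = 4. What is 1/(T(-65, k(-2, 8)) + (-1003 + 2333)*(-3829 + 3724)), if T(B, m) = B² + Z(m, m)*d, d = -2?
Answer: -1/135433 ≈ -7.3837e-6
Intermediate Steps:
T(B, m) = -8 + B² (T(B, m) = B² + 4*(-2) = B² - 8 = -8 + B²)
1/(T(-65, k(-2, 8)) + (-1003 + 2333)*(-3829 + 3724)) = 1/((-8 + (-65)²) + (-1003 + 2333)*(-3829 + 3724)) = 1/((-8 + 4225) + 1330*(-105)) = 1/(4217 - 139650) = 1/(-135433) = -1/135433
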